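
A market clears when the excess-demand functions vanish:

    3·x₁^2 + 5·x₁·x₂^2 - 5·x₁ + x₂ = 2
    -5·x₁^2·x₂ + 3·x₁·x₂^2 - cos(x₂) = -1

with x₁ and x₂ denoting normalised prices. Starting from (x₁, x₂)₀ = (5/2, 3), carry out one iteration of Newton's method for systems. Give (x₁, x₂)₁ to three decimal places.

(1.705, 2.000)

At (5/2, 3): F = (119.750, -24.26001).
Jacobian J = [[6·x₁ + 5·x₂^2 - 5, 10·x₁·x₂ + 1], [-10·x₁·x₂ + 3·x₂^2, -5·x₁^2 + 6·x₁·x₂ + sin(x₂)]].
At the point, J = [[55.000, 76.000], [-48.000, 13.89112]] (det J = 4412.01160).
Solving J·Δ = −F gives Δ = (-0.795, -1.000).
Then the next iterate is (x₁, x₂)₁ = (1.705, 2.000).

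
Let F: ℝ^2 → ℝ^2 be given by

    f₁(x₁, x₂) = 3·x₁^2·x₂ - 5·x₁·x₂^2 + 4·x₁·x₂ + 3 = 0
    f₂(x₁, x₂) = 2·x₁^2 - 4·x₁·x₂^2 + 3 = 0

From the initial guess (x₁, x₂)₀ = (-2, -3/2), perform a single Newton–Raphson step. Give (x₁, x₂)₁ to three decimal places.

(-1.378, -0.732)

At (-2, -3/2): F = (19.500, 29.000).
Jacobian J = [[6·x₁·x₂ - 5·x₂^2 + 4·x₂, 3·x₁^2 - 10·x₁·x₂ + 4·x₁], [4·x₁ - 4·x₂^2, -8·x₁·x₂]].
At the point, J = [[0.750, -26.000], [-17.000, -24.000]] (det J = -460.000).
Solving J·Δ = −F gives Δ = (0.622, 0.768).
Then the next iterate is (x₁, x₂)₁ = (-1.378, -0.732).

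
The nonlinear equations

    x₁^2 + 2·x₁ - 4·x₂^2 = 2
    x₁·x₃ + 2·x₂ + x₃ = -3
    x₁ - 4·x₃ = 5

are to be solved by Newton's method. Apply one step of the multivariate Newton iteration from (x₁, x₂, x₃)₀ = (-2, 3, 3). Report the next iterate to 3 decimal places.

(-4.935, 1.661, -2.484)

At (-2, 3, 3): F = (-38.000, 6.000, -19.000).
Jacobian J = [[2·x₁ + 2, -8·x₂, 0], [x₃, 2, x₁ + 1], [1, 0, -4]].
At the point, J = [[-2.000, -24.000, 0.000], [3.000, 2.000, -1.000], [1.000, 0.000, -4.000]] (det J = -248.000).
Solving J·Δ = −F gives Δ = (-2.935, -1.339, -5.484).
Then the next iterate is (x₁, x₂, x₃)₁ = (-4.935, 1.661, -2.484).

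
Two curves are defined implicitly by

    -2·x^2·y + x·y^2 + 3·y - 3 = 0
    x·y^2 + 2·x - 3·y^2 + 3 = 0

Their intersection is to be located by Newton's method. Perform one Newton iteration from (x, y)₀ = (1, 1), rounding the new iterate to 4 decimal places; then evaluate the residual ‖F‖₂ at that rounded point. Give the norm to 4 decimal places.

13.7445

At (1, 1): F = (-1.0000, 3.0000).
Jacobian J = [[-4·x·y + y^2, -2·x^2 + 2·x·y + 3], [y^2 + 2, 2·x·y - 6·y]].
At the point, J = [[-3.0000, 3.0000], [3.0000, -4.0000]] (det J = 3.0000).
Solving J·Δ = −F gives Δ = (1.6667, 2.0000).
Then the next iterate is (x, y)₁ = (2.6667, 3.0000).
Re-evaluating at (2.6667, 3.0000): F = (-12.667433, 5.3337), so ‖F‖₂ = 13.7445.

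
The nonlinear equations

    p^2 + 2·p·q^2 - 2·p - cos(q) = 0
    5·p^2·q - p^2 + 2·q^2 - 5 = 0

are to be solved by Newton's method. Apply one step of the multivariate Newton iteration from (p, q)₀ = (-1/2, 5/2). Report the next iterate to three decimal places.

At (-1/2, 5/2): F = (-4.19886, 10.375).
Jacobian J = [[2·p + 2·q^2 - 2, 4·p·q + sin(q)], [10·p·q - 2·p, 5·p^2 + 4·q]].
At the point, J = [[9.500, -4.40153], [-11.500, 11.250]] (det J = 56.25743).
Solving J·Δ = −F gives Δ = (0.028, -0.894).
Then the next iterate is (p, q)₁ = (-0.472, 1.606).

(-0.472, 1.606)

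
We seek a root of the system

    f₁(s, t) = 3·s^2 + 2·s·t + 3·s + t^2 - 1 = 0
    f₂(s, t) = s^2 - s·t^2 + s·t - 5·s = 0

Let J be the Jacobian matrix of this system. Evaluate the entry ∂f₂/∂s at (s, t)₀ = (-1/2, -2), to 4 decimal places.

-12.0000

∂f₂/∂s = 2·s - t^2 + t - 5.
At (-1/2, -2) this is -12.0000.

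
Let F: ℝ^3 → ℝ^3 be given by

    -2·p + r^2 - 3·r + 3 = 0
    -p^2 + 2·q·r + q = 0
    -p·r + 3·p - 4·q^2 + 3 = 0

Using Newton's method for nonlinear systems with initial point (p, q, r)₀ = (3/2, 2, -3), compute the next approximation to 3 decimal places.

(1.149, 1.423, -0.922)

At (3/2, 2, -3): F = (18.000, -12.250, -4.000).
Jacobian J = [[-2, 0, 2·r - 3], [-2·p, 2·r + 1, 2·q], [-r + 3, -8·q, -p]].
At the point, J = [[-2.000, 0.000, -9.000], [-3.000, -5.000, 4.000], [6.000, -16.000, -1.500]] (det J = -845.000).
Solving J·Δ = −F gives Δ = (-0.351, -0.577, 2.078).
Then the next iterate is (p, q, r)₁ = (1.149, 1.423, -0.922).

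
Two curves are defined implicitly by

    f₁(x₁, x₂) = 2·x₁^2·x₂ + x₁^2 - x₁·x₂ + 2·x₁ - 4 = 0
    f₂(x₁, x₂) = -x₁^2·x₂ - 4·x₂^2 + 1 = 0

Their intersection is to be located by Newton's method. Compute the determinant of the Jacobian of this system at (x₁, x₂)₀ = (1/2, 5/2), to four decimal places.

-111.3750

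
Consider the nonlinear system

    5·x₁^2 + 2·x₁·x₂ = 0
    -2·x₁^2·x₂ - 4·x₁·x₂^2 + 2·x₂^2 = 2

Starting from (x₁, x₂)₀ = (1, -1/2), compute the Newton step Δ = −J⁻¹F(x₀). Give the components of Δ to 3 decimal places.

At (1, -1/2): F = (4.000, -1.500).
Jacobian J = [[10·x₁ + 2·x₂, 2·x₁], [-4·x₁·x₂ - 4·x₂^2, -2·x₁^2 - 8·x₁·x₂ + 4·x₂]].
At the point, J = [[9.000, 2.000], [1.000, 0.000]] (det J = -2.000).
Solving J·Δ = −F gives Δ = (1.500, -8.750).

(1.500, -8.750)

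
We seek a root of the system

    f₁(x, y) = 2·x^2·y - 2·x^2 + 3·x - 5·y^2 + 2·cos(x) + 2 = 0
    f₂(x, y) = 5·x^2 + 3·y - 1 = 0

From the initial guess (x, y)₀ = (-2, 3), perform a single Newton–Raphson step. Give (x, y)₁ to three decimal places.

(-0.914, 0.910)

At (-2, 3): F = (-33.83229, 28.000).
Jacobian J = [[4·x·y - 4·x - 2·sin(x) + 3, 2·x^2 - 10·y], [10·x, 3]].
At the point, J = [[-11.18141, -22.000], [-20.000, 3.000]] (det J = -473.54422).
Solving J·Δ = −F gives Δ = (1.086, -2.090).
Then the next iterate is (x, y)₁ = (-0.914, 0.910).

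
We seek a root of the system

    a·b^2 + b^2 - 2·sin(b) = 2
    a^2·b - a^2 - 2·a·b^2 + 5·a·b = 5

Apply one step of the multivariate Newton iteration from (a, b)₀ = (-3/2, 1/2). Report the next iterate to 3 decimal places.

(0.361, -0.661)

At (-3/2, 1/2): F = (-3.08385, -9.125).
Jacobian J = [[b^2, 2·a·b + 2·b - 2·cos(b)], [2·a·b - 2·a - 2·b^2 + 5·b, a^2 - 4·a·b + 5·a]].
At the point, J = [[0.250, -2.25517], [3.500, -2.250]] (det J = 7.33058).
Solving J·Δ = −F gives Δ = (1.861, -1.161).
Then the next iterate is (a, b)₁ = (0.361, -0.661).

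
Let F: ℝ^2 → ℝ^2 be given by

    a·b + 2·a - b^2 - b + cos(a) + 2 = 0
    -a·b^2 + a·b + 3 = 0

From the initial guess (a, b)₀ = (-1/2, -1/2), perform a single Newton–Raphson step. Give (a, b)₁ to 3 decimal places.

(-0.793, 3.095)

At (-1/2, -1/2): F = (2.37758, 3.375).
Jacobian J = [[b - sin(a) + 2, a - 2·b - 1], [-b^2 + b, -2·a·b + a]].
At the point, J = [[1.97943, -0.500], [-0.750, -1.000]] (det J = -2.35443).
Solving J·Δ = −F gives Δ = (-0.293, 3.595).
Then the next iterate is (a, b)₁ = (-0.793, 3.095).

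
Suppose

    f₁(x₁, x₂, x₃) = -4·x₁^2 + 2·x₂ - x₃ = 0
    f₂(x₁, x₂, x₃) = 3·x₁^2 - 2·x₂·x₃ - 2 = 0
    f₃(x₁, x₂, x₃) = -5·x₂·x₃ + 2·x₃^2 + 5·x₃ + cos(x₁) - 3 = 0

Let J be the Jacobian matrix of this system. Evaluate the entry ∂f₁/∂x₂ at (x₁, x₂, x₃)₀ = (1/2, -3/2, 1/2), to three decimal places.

∂f₁/∂x₂ = 2.
At (1/2, -3/2, 1/2) this is 2.000.

2.000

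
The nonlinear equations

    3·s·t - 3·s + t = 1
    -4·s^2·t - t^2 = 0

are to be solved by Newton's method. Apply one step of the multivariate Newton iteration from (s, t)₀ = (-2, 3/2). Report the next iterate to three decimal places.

(-1.085, 1.275)

At (-2, 3/2): F = (-2.500, -26.250).
Jacobian J = [[3·t - 3, 3·s + 1], [-8·s·t, -4·s^2 - 2·t]].
At the point, J = [[1.500, -5.000], [24.000, -19.000]] (det J = 91.500).
Solving J·Δ = −F gives Δ = (0.915, -0.225).
Then the next iterate is (s, t)₁ = (-1.085, 1.275).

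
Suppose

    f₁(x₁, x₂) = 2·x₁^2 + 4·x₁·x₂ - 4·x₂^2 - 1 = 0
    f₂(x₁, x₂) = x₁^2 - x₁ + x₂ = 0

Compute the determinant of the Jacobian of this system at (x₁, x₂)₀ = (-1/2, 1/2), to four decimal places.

-12.0000

J = [[4·x₁ + 4·x₂, 4·x₁ - 8·x₂], [2·x₁ - 1, 1]].
At the point, J = [[0.0000, -6.0000], [-2.0000, 1.0000]].
det J = -12.0000.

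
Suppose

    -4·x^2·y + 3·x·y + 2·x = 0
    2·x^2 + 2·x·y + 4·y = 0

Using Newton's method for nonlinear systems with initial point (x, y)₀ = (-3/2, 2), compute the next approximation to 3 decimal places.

At (-3/2, 2): F = (-30.000, 6.500).
Jacobian J = [[-8·x·y + 3·y + 2, -4·x^2 + 3·x], [4·x + 2·y, 2·x + 4]].
At the point, J = [[32.000, -13.500], [-2.000, 1.000]] (det J = 5.000).
Solving J·Δ = −F gives Δ = (-11.550, -29.600).
Then the next iterate is (x, y)₁ = (-13.050, -27.600).

(-13.050, -27.600)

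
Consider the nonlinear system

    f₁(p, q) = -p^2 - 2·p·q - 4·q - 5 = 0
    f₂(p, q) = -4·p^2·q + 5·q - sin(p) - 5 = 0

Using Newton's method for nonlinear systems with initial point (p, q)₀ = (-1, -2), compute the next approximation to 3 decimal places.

At (-1, -2): F = (-2.000, -6.15853).
Jacobian J = [[-2·p - 2·q, -2·p - 4], [-8·p·q - cos(p), -4·p^2 + 5]].
At the point, J = [[6.000, -2.000], [-16.54030, 1.000]] (det J = -27.08060).
Solving J·Δ = −F gives Δ = (-0.529, -2.586).
Then the next iterate is (p, q)₁ = (-1.529, -4.586).

(-1.529, -4.586)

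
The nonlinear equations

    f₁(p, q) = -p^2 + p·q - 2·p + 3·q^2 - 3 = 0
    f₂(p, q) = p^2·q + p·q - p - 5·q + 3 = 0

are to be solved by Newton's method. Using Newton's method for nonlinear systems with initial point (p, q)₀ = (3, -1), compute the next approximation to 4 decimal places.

(1.3103, -1.9310)

At (3, -1): F = (-18.0000, -7.0000).
Jacobian J = [[-2·p + q - 2, p + 6·q], [2·p·q + q - 1, p^2 + p - 5]].
At the point, J = [[-9.0000, -3.0000], [-8.0000, 7.0000]] (det J = -87.0000).
Solving J·Δ = −F gives Δ = (-1.6897, -0.9310).
Then the next iterate is (p, q)₁ = (1.3103, -1.9310).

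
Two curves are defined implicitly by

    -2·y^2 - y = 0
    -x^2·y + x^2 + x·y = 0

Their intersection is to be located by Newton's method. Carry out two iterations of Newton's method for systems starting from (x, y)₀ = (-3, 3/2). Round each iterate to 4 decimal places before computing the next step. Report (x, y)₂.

(1.1379, 0.2314)

At (-3, 3/2): F = (-6.0000, -9.0000).
Jacobian J = [[0, -4·y - 1], [-2·x·y + 2·x + y, -x^2 + x]].
At the point, J = [[0.0000, -7.0000], [4.5000, -12.0000]] (det J = 31.5000).
Solving J·Δ = −F gives Δ = (-0.2857, -0.8571).
Then the next iterate is (x, y)₁ = (-3.2857, 0.6429).
Round to (-3.2857, 0.6429) and repeat: F = (-1.469541, 1.742812), J = [[0.0000, -3.5716], [-1.703747, -14.081524]].
Δ = (4.4236, -0.4115), so (x, y)₂ = (1.1379, 0.2314).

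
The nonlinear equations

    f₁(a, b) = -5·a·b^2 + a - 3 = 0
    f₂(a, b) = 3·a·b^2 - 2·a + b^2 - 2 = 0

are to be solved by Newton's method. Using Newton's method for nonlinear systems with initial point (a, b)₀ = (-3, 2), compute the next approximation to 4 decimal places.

(3.0000, 3.0000)

At (-3, 2): F = (54.0000, -28.0000).
Jacobian J = [[-5·b^2 + 1, -10·a·b], [3·b^2 - 2, 6·a·b + 2·b]].
At the point, J = [[-19.0000, 60.0000], [10.0000, -32.0000]] (det J = 8.0000).
Solving J·Δ = −F gives Δ = (6.0000, 1.0000).
Then the next iterate is (a, b)₁ = (3.0000, 3.0000).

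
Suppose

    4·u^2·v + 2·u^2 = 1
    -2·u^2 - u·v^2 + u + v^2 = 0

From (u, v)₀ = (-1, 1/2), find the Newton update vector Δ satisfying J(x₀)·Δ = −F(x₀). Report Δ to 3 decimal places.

(0.457, 0.164)

At (-1, 1/2): F = (3.000, -2.500).
Jacobian J = [[8·u·v + 4·u, 4·u^2], [-4·u - v^2 + 1, -2·u·v + 2·v]].
At the point, J = [[-8.000, 4.000], [4.750, 2.000]] (det J = -35.000).
Solving J·Δ = −F gives Δ = (0.457, 0.164).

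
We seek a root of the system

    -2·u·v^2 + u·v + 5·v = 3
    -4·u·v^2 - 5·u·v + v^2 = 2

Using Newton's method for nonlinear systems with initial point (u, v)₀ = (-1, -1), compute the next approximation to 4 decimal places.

(-2.6667, -1.7333)

At (-1, -1): F = (-5.0000, -2.0000).
Jacobian J = [[-2·v^2 + v, -4·u·v + u + 5], [-4·v^2 - 5·v, -8·u·v - 5·u + 2·v]].
At the point, J = [[-3.0000, 0.0000], [1.0000, -5.0000]] (det J = 15.0000).
Solving J·Δ = −F gives Δ = (-1.6667, -0.7333).
Then the next iterate is (u, v)₁ = (-2.6667, -1.7333).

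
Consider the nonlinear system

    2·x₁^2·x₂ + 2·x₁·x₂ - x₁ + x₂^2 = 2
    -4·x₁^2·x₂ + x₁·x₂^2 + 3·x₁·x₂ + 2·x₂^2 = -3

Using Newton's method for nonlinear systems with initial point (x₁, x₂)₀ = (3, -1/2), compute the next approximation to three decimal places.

(-11.600, -4.850)

At (3, -1/2): F = (-16.750, 17.750).
Jacobian J = [[4·x₁·x₂ + 2·x₂ - 1, 2·x₁^2 + 2·x₁ + 2·x₂], [-8·x₁·x₂ + x₂^2 + 3·x₂, -4·x₁^2 + 2·x₁·x₂ + 3·x₁ + 4·x₂]].
At the point, J = [[-8.000, 23.000], [10.750, -32.000]] (det J = 8.750).
Solving J·Δ = −F gives Δ = (-14.600, -4.350).
Then the next iterate is (x₁, x₂)₁ = (-11.600, -4.850).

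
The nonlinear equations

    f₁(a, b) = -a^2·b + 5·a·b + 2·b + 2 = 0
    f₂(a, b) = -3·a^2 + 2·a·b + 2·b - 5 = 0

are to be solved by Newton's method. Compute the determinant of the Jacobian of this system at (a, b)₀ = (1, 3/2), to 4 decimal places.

J = [[-2·a·b + 5·b, -a^2 + 5·a + 2], [-6·a + 2·b, 2·a + 2]].
At the point, J = [[4.5000, 6.0000], [-3.0000, 4.0000]].
det J = 36.0000.

36.0000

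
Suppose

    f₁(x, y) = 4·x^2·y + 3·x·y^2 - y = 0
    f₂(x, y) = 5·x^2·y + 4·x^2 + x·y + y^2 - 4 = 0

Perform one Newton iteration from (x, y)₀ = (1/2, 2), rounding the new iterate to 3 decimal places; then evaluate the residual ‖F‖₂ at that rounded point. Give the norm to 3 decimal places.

1.854

At (1/2, 2): F = (6.000, 4.500).
Jacobian J = [[8·x·y + 3·y^2, 4·x^2 + 6·x·y - 1], [10·x·y + 8·x + y, 5·x^2 + x + 2·y]].
At the point, J = [[20.000, 6.000], [16.000, 5.750]] (det J = 19.000).
Solving J·Δ = −F gives Δ = (-0.395, 0.316).
Then the next iterate is (x, y)₁ = (0.105, 2.316).
Re-evaluating at (0.105, 2.316): F = (-0.52425, 1.77881), so ‖F‖₂ = 1.854.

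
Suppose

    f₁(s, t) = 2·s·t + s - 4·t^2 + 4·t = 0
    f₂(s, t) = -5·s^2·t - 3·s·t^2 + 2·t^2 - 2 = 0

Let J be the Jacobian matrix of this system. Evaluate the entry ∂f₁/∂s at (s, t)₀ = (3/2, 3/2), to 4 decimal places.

4.0000

∂f₁/∂s = 2·t + 1.
At (3/2, 3/2) this is 4.0000.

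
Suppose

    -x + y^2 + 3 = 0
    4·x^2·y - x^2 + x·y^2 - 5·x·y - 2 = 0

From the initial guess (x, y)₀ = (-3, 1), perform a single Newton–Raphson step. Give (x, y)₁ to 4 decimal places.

At (-3, 1): F = (7.0000, 37.0000).
Jacobian J = [[-1, 2·y], [8·x·y - 2·x + y^2 - 5·y, 4·x^2 + 2·x·y - 5·x]].
At the point, J = [[-1.0000, 2.0000], [-22.0000, 45.0000]] (det J = -1.0000).
Solving J·Δ = −F gives Δ = (241.0000, 117.0000).
Then the next iterate is (x, y)₁ = (238.0000, 118.0000).

(238.0000, 118.0000)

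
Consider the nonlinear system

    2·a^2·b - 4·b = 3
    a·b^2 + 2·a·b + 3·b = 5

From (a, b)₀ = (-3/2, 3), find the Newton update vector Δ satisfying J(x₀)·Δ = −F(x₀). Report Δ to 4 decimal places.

At (-3/2, 3): F = (-1.5000, -18.5000).
Jacobian J = [[4·a·b, 2·a^2 - 4], [b^2 + 2·b, 2·a·b + 2·a + 3]].
At the point, J = [[-18.0000, 0.5000], [15.0000, -9.0000]] (det J = 154.5000).
Solving J·Δ = −F gives Δ = (-0.1472, -2.3010).

(-0.1472, -2.3010)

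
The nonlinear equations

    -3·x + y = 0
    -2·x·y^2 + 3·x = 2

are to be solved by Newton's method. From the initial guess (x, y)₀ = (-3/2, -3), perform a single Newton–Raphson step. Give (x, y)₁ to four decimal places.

(-0.8116, -2.4348)

At (-3/2, -3): F = (1.5000, 20.5000).
Jacobian J = [[-3, 1], [-2·y^2 + 3, -4·x·y]].
At the point, J = [[-3.0000, 1.0000], [-15.0000, -18.0000]] (det J = 69.0000).
Solving J·Δ = −F gives Δ = (0.6884, 0.5652).
Then the next iterate is (x, y)₁ = (-0.8116, -2.4348).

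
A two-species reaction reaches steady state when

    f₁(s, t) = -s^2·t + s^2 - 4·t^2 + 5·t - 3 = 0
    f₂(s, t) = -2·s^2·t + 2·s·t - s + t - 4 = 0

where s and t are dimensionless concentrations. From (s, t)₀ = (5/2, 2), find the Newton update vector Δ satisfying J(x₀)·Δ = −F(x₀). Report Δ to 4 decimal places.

(-0.9099, -0.6203)

At (5/2, 2): F = (-15.2500, -19.5000).
Jacobian J = [[-2·s·t + 2·s, -s^2 - 8·t + 5], [-4·s·t + 2·t - 1, -2·s^2 + 2·s + 1]].
At the point, J = [[-5.0000, -17.2500], [-17.0000, -6.5000]] (det J = -260.7500).
Solving J·Δ = −F gives Δ = (-0.9099, -0.6203).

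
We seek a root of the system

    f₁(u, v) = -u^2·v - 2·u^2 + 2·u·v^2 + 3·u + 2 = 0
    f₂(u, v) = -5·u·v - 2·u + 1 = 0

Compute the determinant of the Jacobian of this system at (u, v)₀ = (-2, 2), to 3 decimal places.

30.000

J = [[-2·u·v - 4·u + 2·v^2 + 3, -u^2 + 4·u·v], [-5·v - 2, -5·u]].
At the point, J = [[27.000, -20.000], [-12.000, 10.000]].
det J = 30.000.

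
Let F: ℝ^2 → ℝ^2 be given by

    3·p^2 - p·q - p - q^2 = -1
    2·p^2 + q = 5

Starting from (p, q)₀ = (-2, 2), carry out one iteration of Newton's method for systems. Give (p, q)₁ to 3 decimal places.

At (-2, 2): F = (15.000, 5.000).
Jacobian J = [[6·p - q - 1, -p - 2·q], [4·p, 1]].
At the point, J = [[-15.000, -2.000], [-8.000, 1.000]] (det J = -31.000).
Solving J·Δ = −F gives Δ = (0.806, 1.452).
Then the next iterate is (p, q)₁ = (-1.194, 3.452).

(-1.194, 3.452)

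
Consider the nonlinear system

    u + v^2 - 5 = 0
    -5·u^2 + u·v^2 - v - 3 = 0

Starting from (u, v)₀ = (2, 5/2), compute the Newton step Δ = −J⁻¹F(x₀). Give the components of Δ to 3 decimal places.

At (2, 5/2): F = (3.250, -13.000).
Jacobian J = [[1, 2·v], [-10·u + v^2, 2·u·v - 1]].
At the point, J = [[1.000, 5.000], [-13.750, 9.000]] (det J = 77.750).
Solving J·Δ = −F gives Δ = (-1.212, -0.408).

(-1.212, -0.408)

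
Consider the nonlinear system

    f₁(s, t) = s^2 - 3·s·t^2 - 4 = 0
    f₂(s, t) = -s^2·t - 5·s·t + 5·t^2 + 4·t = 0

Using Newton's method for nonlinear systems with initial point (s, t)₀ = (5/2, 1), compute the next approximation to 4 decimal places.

(1.7394, 0.5486)

At (5/2, 1): F = (-5.2500, -9.7500).
Jacobian J = [[2·s - 3·t^2, -6·s·t], [-2·s·t - 5·t, -s^2 - 5·s + 10·t + 4]].
At the point, J = [[2.0000, -15.0000], [-10.0000, -4.7500]] (det J = -159.5000).
Solving J·Δ = −F gives Δ = (-0.7606, -0.4514).
Then the next iterate is (s, t)₁ = (1.7394, 0.5486).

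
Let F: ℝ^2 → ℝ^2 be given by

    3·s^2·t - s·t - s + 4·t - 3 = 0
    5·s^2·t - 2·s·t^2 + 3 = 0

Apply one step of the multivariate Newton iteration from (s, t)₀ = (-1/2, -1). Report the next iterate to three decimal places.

(-0.979, 0.750)

At (-1/2, -1): F = (-7.750, 2.750).
Jacobian J = [[6·s·t - t - 1, 3·s^2 - s + 4], [10·s·t - 2·t^2, 5·s^2 - 4·s·t]].
At the point, J = [[3.000, 5.250], [3.000, -0.750]] (det J = -18.000).
Solving J·Δ = −F gives Δ = (-0.479, 1.750).
Then the next iterate is (s, t)₁ = (-0.979, 0.750).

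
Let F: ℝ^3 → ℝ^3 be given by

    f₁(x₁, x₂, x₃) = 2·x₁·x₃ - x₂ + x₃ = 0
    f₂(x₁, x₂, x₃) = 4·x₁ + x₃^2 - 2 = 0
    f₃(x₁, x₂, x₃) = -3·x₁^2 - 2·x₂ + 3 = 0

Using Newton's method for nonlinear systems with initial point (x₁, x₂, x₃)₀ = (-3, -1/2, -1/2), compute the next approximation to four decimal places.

(-0.2250, 12.9750, -3.1500)

At (-3, -1/2, -1/2): F = (3.0000, -13.7500, -23.0000).
Jacobian J = [[2·x₃, -1, 2·x₁ + 1], [4, 0, 2·x₃], [-6·x₁, -2, 0]].
At the point, J = [[-1.0000, -1.0000, -5.0000], [4.0000, 0.0000, -1.0000], [18.0000, -2.0000, 0.0000]] (det J = 60.0000).
Solving J·Δ = −F gives Δ = (2.7750, 13.4750, -2.6500).
Then the next iterate is (x₁, x₂, x₃)₁ = (-0.2250, 12.9750, -3.1500).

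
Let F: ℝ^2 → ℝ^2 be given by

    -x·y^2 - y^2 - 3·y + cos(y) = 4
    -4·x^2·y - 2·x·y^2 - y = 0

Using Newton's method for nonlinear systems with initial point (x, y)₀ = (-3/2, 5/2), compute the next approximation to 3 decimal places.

At (-3/2, 5/2): F = (-9.17614, -6.250).
Jacobian J = [[-y^2, -2·x·y - 2·y - sin(y) - 3], [-8·x·y - 2·y^2, -4·x^2 - 4·x·y - 1]].
At the point, J = [[-6.250, -1.09847], [17.500, 5.000]] (det J = -12.02674).
Solving J·Δ = −F gives Δ = (-4.386, 16.600).
Then the next iterate is (x, y)₁ = (-5.886, 19.100).

(-5.886, 19.100)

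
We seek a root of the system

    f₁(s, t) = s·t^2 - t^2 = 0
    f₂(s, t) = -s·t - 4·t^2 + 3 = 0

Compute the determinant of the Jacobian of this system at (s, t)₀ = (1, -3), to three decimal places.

207.000

J = [[t^2, 2·s·t - 2·t], [-t, -s - 8·t]].
At the point, J = [[9.000, 0.000], [3.000, 23.000]].
det J = 207.000.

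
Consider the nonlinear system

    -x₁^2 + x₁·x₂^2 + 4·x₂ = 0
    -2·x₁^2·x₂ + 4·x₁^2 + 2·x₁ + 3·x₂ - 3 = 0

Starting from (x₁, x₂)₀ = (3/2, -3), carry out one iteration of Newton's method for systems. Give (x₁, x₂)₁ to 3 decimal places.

(1.046, -3.695)

At (3/2, -3): F = (-0.750, 13.500).
Jacobian J = [[-2·x₁ + x₂^2, 2·x₁·x₂ + 4], [-4·x₁·x₂ + 8·x₁ + 2, -2·x₁^2 + 3]].
At the point, J = [[6.000, -5.000], [32.000, -1.500]] (det J = 151.000).
Solving J·Δ = −F gives Δ = (-0.454, -0.695).
Then the next iterate is (x₁, x₂)₁ = (1.046, -3.695).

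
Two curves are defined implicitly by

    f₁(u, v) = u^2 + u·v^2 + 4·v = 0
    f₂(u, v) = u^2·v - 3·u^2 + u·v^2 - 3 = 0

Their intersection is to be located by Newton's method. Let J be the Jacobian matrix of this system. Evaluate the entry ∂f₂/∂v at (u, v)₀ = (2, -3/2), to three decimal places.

∂f₂/∂v = u^2 + 2·u·v.
At (2, -3/2) this is -2.000.

-2.000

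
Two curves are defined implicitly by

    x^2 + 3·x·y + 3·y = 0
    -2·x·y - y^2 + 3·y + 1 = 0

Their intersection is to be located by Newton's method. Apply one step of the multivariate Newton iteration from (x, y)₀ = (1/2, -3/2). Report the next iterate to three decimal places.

At (1/2, -3/2): F = (-6.500, -4.250).
Jacobian J = [[2·x + 3·y, 3·x + 3], [-2·y, -2·x - 2·y + 3]].
At the point, J = [[-3.500, 4.500], [3.000, 5.000]] (det J = -31.000).
Solving J·Δ = −F gives Δ = (-0.431, 1.109).
Then the next iterate is (x, y)₁ = (0.069, -0.391).

(0.069, -0.391)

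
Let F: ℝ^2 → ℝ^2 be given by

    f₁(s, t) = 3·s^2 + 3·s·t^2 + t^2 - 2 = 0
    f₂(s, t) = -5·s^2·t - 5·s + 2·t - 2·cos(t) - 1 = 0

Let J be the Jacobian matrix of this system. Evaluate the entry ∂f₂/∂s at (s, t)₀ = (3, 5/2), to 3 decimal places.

∂f₂/∂s = -10·s·t - 5.
At (3, 5/2) this is -80.000.

-80.000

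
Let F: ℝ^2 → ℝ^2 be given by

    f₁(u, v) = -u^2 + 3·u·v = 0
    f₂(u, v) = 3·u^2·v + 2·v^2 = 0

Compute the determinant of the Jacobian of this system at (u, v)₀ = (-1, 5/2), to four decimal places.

J = [[-2·u + 3·v, 3·u], [6·u·v, 3·u^2 + 4·v]].
At the point, J = [[9.5000, -3.0000], [-15.0000, 13.0000]].
det J = 78.5000.

78.5000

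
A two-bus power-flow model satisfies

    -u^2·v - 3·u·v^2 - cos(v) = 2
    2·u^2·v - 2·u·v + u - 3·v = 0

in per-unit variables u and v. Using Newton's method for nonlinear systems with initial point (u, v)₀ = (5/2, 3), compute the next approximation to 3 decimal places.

At (5/2, 3): F = (-87.26001, 16.000).
Jacobian J = [[-2·u·v - 3·v^2, -u^2 - 6·u·v + sin(v)], [4·u·v - 2·v + 1, 2·u^2 - 2·u - 3]].
At the point, J = [[-42.000, -51.10888], [25.000, 4.500]] (det J = 1088.72200).
Solving J·Δ = −F gives Δ = (-0.390, -1.386).
Then the next iterate is (u, v)₁ = (2.110, 1.614).

(2.110, 1.614)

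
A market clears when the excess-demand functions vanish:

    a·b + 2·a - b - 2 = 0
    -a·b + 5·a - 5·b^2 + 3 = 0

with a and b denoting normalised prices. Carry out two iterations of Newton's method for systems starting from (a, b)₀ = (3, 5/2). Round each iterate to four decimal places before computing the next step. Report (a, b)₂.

At (3, 5/2): F = (9.0000, -20.7500).
Jacobian J = [[b + 2, a - 1], [-b + 5, -a - 10·b]].
At the point, J = [[4.5000, 2.0000], [2.5000, -28.0000]] (det J = -131.0000).
Solving J·Δ = −F gives Δ = (-1.6069, -0.8845).
Then the next iterate is (a, b)₁ = (1.3931, 1.6155).
Round to (1.3931, 1.6155) and repeat: F = (1.421253, -5.334254), J = [[3.6155, 0.3931], [3.3845, -17.5481]].
Δ = (-0.3527, -0.3720), so (a, b)₂ = (1.0404, 1.2435).

(1.0404, 1.2435)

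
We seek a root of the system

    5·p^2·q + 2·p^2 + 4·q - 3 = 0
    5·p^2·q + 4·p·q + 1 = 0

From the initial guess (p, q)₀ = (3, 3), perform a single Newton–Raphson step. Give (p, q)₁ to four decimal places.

At (3, 3): F = (162.0000, 172.0000).
Jacobian J = [[10·p·q + 4·p, 5·p^2 + 4], [10·p·q + 4·q, 5·p^2 + 4·p]].
At the point, J = [[102.0000, 49.0000], [102.0000, 57.0000]] (det J = 816.0000).
Solving J·Δ = −F gives Δ = (-0.9877, -1.2500).
Then the next iterate is (p, q)₁ = (2.0123, 1.7500).

(2.0123, 1.7500)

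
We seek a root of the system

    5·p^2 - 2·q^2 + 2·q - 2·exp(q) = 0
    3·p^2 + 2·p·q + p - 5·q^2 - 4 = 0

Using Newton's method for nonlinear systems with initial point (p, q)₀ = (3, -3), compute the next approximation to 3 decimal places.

At (3, -3): F = (20.90043, -37.000).
Jacobian J = [[10·p, -4·q - 2·exp(q) + 2], [6·p + 2·q + 1, 2·p - 10·q]].
At the point, J = [[30.000, 13.90043], [13.000, 36.000]] (det J = 899.29446).
Solving J·Δ = −F gives Δ = (-1.409, 1.536).
Then the next iterate is (p, q)₁ = (1.591, -1.464).

(1.591, -1.464)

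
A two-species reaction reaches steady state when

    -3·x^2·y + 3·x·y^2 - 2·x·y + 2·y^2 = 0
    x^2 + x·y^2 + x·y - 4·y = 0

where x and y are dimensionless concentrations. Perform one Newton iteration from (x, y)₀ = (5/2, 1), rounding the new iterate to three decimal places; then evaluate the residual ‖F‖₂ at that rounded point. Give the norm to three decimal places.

3.905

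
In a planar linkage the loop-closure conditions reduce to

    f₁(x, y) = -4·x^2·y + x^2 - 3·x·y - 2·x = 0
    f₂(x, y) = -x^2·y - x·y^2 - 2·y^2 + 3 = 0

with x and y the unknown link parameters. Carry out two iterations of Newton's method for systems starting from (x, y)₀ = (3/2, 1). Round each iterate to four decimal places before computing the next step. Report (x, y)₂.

At (3/2, 1): F = (-14.2500, -2.7500).
Jacobian J = [[-8·x·y + 2·x - 3·y - 2, -4·x^2 - 3·x], [-2·x·y - y^2, -x^2 - 2·x·y - 4·y]].
At the point, J = [[-14.0000, -13.5000], [-4.0000, -9.2500]] (det J = 75.5000).
Solving J·Δ = −F gives Δ = (-1.2541, 0.2450).
Then the next iterate is (x, y)₁ = (0.2459, 1.2450).
Round to (0.2459, 1.2450) and repeat: F = (-1.650894, -0.556482), J = [[-7.692364, -0.979567], [-2.162316, -5.652758]].
Δ = (-0.2124, -0.0172), so (x, y)₂ = (0.0335, 1.2278).

(0.0335, 1.2278)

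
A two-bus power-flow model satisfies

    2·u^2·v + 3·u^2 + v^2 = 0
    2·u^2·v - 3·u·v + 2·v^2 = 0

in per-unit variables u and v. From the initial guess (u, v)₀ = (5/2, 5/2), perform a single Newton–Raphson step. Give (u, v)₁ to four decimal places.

At (5/2, 5/2): F = (56.2500, 25.0000).
Jacobian J = [[4·u·v + 6·u, 2·u^2 + 2·v], [4·u·v - 3·v, 2·u^2 - 3·u + 4·v]].
At the point, J = [[40.0000, 17.5000], [17.5000, 15.0000]] (det J = 293.7500).
Solving J·Δ = −F gives Δ = (-1.3830, -0.0532).
Then the next iterate is (u, v)₁ = (1.1170, 2.4468).

(1.1170, 2.4468)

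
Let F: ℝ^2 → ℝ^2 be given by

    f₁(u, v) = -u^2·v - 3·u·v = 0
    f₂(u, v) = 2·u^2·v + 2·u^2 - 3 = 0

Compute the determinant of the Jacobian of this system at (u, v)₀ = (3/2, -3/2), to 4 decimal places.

J = [[-2·u·v - 3·v, -u^2 - 3·u], [4·u·v + 4·u, 2·u^2]].
At the point, J = [[9.0000, -6.7500], [-3.0000, 4.5000]].
det J = 20.2500.

20.2500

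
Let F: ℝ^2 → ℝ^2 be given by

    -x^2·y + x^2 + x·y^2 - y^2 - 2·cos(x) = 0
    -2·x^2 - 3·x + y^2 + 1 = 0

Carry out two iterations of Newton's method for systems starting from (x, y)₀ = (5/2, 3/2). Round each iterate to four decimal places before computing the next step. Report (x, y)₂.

At (5/2, 3/2): F = (1.852287, -16.7500).
Jacobian J = [[-2·x·y + 2·x + y^2 + 2·sin(x), -x^2 + 2·x·y - 2·y], [-4·x - 3, 2·y]].
At the point, J = [[0.946944, -1.7500], [-13.0000, 3.0000]] (det J = -19.909167).
Solving J·Δ = −F gives Δ = (-1.1932, 0.4128).
Then the next iterate is (x, y)₁ = (1.3068, 1.9128).
Round to (1.3068, 1.9128) and repeat: F = (-0.958172, -2.677049), J = [[3.203820, -0.534032], [-8.2272, 3.8256]].
Δ = (0.6480, 2.0933), so (x, y)₂ = (1.9548, 4.0061).

(1.9548, 4.0061)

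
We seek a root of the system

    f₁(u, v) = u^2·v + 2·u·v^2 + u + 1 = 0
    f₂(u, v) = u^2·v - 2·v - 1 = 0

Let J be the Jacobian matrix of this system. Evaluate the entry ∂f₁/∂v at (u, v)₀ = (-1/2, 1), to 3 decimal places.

∂f₁/∂v = u^2 + 4·u·v.
At (-1/2, 1) this is -1.750.

-1.750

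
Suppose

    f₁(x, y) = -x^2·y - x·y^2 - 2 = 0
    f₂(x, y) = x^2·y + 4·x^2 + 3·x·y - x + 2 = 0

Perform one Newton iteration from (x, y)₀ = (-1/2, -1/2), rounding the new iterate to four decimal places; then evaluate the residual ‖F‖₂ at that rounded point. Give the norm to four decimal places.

20.1123

At (-1/2, -1/2): F = (-1.7500, 4.1250).
Jacobian J = [[-2·x·y - y^2, -x^2 - 2·x·y], [2·x·y + 8·x + 3·y - 1, x^2 + 3·x]].
At the point, J = [[-0.7500, -0.7500], [-6.0000, -1.2500]] (det J = -3.5625).
Solving J·Δ = −F gives Δ = (1.4825, -3.8158).
Then the next iterate is (x, y)₁ = (0.9825, -4.3158).
Re-evaluating at (0.9825, -4.3158): F = (-16.134104, -12.008164), so ‖F‖₂ = 20.1123.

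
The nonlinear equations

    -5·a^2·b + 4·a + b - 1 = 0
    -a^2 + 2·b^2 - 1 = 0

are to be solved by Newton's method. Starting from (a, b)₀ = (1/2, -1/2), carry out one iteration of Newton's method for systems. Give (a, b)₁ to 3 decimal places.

At (1/2, -1/2): F = (1.125, -0.750).
Jacobian J = [[-10·a·b + 4, -5·a^2 + 1], [-2·a, 4·b]].
At the point, J = [[6.500, -0.250], [-1.000, -2.000]] (det J = -13.250).
Solving J·Δ = −F gives Δ = (-0.184, -0.283).
Then the next iterate is (a, b)₁ = (0.316, -0.783).

(0.316, -0.783)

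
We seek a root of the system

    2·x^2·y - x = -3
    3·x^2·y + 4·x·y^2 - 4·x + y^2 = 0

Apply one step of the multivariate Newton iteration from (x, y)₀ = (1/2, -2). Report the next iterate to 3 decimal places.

At (1/2, -2): F = (1.500, 8.500).
Jacobian J = [[4·x·y - 1, 2·x^2], [6·x·y + 4·y^2 - 4, 3·x^2 + 8·x·y + 2·y]].
At the point, J = [[-5.000, 0.500], [6.000, -11.250]] (det J = 53.250).
Solving J·Δ = −F gives Δ = (0.397, 0.967).
Then the next iterate is (x, y)₁ = (0.897, -1.033).

(0.897, -1.033)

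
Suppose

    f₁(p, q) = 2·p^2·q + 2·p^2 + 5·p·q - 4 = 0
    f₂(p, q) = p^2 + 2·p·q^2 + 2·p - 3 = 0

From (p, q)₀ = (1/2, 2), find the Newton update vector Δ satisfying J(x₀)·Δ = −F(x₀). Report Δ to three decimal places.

(-0.105, -0.274)

At (1/2, 2): F = (2.500, 2.250).
Jacobian J = [[4·p·q + 4·p + 5·q, 2·p^2 + 5·p], [2·p + 2·q^2 + 2, 4·p·q]].
At the point, J = [[16.000, 3.000], [11.000, 4.000]] (det J = 31.000).
Solving J·Δ = −F gives Δ = (-0.105, -0.274).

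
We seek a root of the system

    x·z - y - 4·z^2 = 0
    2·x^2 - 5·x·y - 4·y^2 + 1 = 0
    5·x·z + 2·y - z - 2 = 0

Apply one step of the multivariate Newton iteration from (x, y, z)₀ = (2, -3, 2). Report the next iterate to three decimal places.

At (2, -3, 2): F = (-9.000, 3.000, 10.000).
Jacobian J = [[z, -1, x - 8·z], [4·x - 5·y, -5·x - 8·y, 0], [5·z, 2, 5·x - 1]].
At the point, J = [[2.000, -1.000, -14.000], [23.000, 14.000, 0.000], [10.000, 2.000, 9.000]] (det J = 1775.000).
Solving J·Δ = −F gives Δ = (-0.433, 0.497, -0.740).
Then the next iterate is (x, y, z)₁ = (1.567, -2.503, 1.260).

(1.567, -2.503, 1.260)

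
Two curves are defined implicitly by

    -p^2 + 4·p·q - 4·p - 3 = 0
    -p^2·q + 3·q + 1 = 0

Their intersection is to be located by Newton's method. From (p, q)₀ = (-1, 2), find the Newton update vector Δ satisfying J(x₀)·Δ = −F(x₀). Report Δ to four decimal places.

At (-1, 2): F = (-8.0000, 5.0000).
Jacobian J = [[-2·p + 4·q - 4, 4·p], [-2·p·q, -p^2 + 3]].
At the point, J = [[6.0000, -4.0000], [4.0000, 2.0000]] (det J = 28.0000).
Solving J·Δ = −F gives Δ = (-0.1429, -2.2143).

(-0.1429, -2.2143)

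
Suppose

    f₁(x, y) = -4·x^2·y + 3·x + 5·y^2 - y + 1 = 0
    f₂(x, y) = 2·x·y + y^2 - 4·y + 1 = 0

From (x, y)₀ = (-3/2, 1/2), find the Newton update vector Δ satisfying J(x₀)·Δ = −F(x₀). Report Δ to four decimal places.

(0.6582, -0.2653)

At (-3/2, 1/2): F = (-7.2500, -2.2500).
Jacobian J = [[-8·x·y + 3, -4·x^2 + 10·y - 1], [2·y, 2·x + 2·y - 4]].
At the point, J = [[9.0000, -5.0000], [1.0000, -6.0000]] (det J = -49.0000).
Solving J·Δ = −F gives Δ = (0.6582, -0.2653).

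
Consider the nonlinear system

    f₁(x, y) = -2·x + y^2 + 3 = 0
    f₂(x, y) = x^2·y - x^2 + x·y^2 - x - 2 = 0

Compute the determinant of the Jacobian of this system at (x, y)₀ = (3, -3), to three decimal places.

-78.000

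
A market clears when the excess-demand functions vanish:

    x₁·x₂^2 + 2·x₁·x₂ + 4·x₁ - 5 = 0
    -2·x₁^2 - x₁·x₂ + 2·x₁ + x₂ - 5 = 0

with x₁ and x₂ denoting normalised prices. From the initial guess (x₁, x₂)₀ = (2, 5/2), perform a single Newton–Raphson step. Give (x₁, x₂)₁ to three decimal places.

At (2, 5/2): F = (25.500, -11.500).
Jacobian J = [[x₂^2 + 2·x₂ + 4, 2·x₁·x₂ + 2·x₁], [-4·x₁ - x₂ + 2, -x₁ + 1]].
At the point, J = [[15.250, 14.000], [-8.500, -1.000]] (det J = 103.750).
Solving J·Δ = −F gives Δ = (-1.306, -0.399).
Then the next iterate is (x₁, x₂)₁ = (0.694, 2.101).

(0.694, 2.101)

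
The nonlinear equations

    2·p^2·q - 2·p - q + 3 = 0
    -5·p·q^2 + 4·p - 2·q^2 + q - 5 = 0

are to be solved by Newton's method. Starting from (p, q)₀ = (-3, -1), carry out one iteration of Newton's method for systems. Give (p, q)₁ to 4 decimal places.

(-1.7768, -1.2489)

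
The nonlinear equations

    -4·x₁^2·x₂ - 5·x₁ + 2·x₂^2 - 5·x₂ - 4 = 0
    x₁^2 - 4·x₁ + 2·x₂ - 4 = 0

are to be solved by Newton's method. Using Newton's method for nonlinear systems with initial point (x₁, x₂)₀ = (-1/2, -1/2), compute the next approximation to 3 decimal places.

At (-1/2, -1/2): F = (2.000, -2.750).
Jacobian J = [[-8·x₁·x₂ - 5, -4·x₁^2 + 4·x₂ - 5], [2·x₁ - 4, 2]].
At the point, J = [[-7.000, -8.000], [-5.000, 2.000]] (det J = -54.000).
Solving J·Δ = −F gives Δ = (-0.333, 0.542).
Then the next iterate is (x₁, x₂)₁ = (-0.833, 0.042).

(-0.833, 0.042)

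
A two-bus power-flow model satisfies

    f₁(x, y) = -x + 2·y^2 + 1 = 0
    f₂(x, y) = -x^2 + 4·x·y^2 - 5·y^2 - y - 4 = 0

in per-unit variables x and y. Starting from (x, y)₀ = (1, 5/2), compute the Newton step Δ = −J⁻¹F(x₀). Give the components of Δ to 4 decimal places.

At (1, 5/2): F = (12.5000, -13.7500).
Jacobian J = [[-1, 4·y], [-2·x + 4·y^2, 8·x·y - 10·y - 1]].
At the point, J = [[-1.0000, 10.0000], [23.0000, -6.0000]] (det J = -224.0000).
Solving J·Δ = −F gives Δ = (0.2790, -1.2221).

(0.2790, -1.2221)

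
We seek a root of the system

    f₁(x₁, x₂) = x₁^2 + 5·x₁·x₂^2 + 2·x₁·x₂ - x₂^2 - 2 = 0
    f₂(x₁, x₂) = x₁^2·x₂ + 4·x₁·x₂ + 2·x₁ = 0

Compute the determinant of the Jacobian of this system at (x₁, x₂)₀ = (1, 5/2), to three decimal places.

J = [[2·x₁ + 5·x₂^2 + 2·x₂, 10·x₁·x₂ + 2·x₁ - 2·x₂], [2·x₁·x₂ + 4·x₂ + 2, x₁^2 + 4·x₁]].
At the point, J = [[38.250, 22.000], [17.000, 5.000]].
det J = -182.750.

-182.750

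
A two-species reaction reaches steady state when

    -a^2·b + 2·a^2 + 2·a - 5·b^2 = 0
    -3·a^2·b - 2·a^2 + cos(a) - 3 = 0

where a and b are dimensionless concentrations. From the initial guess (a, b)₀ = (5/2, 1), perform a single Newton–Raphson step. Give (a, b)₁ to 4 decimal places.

At (5/2, 1): F = (6.2500, -35.051144).
Jacobian J = [[-2·a·b + 4·a + 2, -a^2 - 10·b], [-6·a·b - 4·a - sin(a), -3·a^2]].
At the point, J = [[7.0000, -16.2500], [-25.598472, -18.7500]] (det J = -547.225172).
Solving J·Δ = −F gives Δ = (-1.2550, -0.1560).
Then the next iterate is (a, b)₁ = (1.2450, 0.8440).

(1.2450, 0.8440)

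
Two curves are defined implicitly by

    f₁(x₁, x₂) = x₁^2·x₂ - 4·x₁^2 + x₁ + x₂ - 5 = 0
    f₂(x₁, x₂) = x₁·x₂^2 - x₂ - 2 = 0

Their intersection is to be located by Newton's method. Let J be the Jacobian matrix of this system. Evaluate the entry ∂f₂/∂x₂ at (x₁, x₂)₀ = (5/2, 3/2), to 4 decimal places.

6.5000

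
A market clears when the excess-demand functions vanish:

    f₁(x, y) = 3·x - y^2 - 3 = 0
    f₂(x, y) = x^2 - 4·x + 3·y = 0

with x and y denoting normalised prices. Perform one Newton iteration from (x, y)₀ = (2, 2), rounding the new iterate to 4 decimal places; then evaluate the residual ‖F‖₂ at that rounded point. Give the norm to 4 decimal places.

0.5411

At (2, 2): F = (-1.0000, 2.0000).
Jacobian J = [[3, -2·y], [2·x - 4, 3]].
At the point, J = [[3.0000, -4.0000], [0.0000, 3.0000]] (det J = 9.0000).
Solving J·Δ = −F gives Δ = (-0.5556, -0.6667).
Then the next iterate is (x, y)₁ = (1.4444, 1.3333).
Re-evaluating at (1.4444, 1.3333): F = (-0.444489, 0.308591), so ‖F‖₂ = 0.5411.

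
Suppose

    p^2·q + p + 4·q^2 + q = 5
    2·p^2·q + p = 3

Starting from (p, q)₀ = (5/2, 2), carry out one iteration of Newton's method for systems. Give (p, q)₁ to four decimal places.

At (5/2, 2): F = (28.0000, 24.5000).
Jacobian J = [[2·p·q + 1, p^2 + 8·q + 1], [4·p·q + 1, 2·p^2]].
At the point, J = [[11.0000, 23.2500], [21.0000, 12.5000]] (det J = -350.7500).
Solving J·Δ = −F gives Δ = (-0.6262, -0.9081).
Then the next iterate is (p, q)₁ = (1.8738, 1.0919).

(1.8738, 1.0919)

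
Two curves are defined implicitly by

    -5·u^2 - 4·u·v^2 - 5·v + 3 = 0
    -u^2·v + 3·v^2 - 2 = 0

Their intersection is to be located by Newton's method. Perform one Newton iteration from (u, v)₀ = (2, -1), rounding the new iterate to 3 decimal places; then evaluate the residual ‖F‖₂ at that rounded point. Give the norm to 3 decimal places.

At (2, -1): F = (-20.000, 5.000).
Jacobian J = [[-10·u - 4·v^2, -8·u·v - 5], [-2·u·v, -u^2 + 6·v]].
At the point, J = [[-24.000, 11.000], [4.000, -10.000]] (det J = 196.000).
Solving J·Δ = −F gives Δ = (-0.740, 0.204).
Then the next iterate is (u, v)₁ = (1.260, -0.796).
Re-evaluating at (1.260, -0.796): F = (-4.15142, 1.16458), so ‖F‖₂ = 4.312.

4.312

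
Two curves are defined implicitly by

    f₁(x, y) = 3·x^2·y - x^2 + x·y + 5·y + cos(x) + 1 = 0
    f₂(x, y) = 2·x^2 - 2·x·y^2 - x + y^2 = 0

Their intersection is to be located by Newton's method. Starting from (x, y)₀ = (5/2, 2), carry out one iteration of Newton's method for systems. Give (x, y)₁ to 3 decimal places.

(1.195, 1.543)

At (5/2, 2): F = (46.44886, -6.000).
Jacobian J = [[6·x·y - 2·x + y - sin(x), 3·x^2 + x + 5], [4·x - 2·y^2 - 1, -4·x·y + 2·y]].
At the point, J = [[26.40153, 26.250], [1.000, -16.000]] (det J = -448.67445).
Solving J·Δ = −F gives Δ = (-1.305, -0.457).
Then the next iterate is (x, y)₁ = (1.195, 1.543).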